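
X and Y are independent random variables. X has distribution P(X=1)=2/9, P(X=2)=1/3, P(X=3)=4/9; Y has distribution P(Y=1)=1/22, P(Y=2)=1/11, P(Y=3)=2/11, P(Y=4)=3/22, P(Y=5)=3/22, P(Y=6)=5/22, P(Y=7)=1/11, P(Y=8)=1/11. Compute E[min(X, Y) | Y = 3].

20/9

P(Y = 3) = 2/11.
Summing min(X,Y)·P(x,y) over outcomes with Y = 3 gives 40/99.
E[min(X, Y) | Y = 3] = (40/99) / (2/11) = 20/9.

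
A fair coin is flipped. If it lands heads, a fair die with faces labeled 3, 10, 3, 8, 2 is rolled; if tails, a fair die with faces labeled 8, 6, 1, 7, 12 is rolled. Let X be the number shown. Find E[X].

E[X | heads] = (3+10+3+8+2)/5 = 26/5.
E[X | tails] = (8+6+1+7+12)/5 = 34/5.
By the law of total expectation,
E[X] = (1/2)·(26/5) + (1/2)·(34/5) = 6.

6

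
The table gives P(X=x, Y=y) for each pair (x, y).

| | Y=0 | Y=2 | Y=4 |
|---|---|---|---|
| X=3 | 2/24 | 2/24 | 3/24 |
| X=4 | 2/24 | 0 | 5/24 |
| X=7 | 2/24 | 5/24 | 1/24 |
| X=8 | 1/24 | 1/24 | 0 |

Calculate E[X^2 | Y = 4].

P(Y = 4) = 3/8.
Summing X^2·P(X=x,Y=y) over the conditioning event gives 13/2.
E[X^2 | Y = 4] = (13/2) / (3/8) = 52/3.

52/3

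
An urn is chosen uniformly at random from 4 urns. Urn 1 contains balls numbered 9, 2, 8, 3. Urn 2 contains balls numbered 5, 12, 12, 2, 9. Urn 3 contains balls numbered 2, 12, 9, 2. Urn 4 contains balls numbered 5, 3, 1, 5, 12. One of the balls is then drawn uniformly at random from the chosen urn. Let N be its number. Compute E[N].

E[N | urn 1] = (9+2+8+3)/4 = 11/2.
E[N | urn 2] = (5+12+12+2+9)/5 = 8.
E[N | urn 3] = (2+12+9+2)/4 = 25/4.
E[N | urn 4] = (5+3+1+5+12)/5 = 26/5.
By the law of total expectation,
E[N] = (1/4)·(11/2) + (1/4)·(8) + (1/4)·(25/4) + (1/4)·(26/5) = 499/80.

499/80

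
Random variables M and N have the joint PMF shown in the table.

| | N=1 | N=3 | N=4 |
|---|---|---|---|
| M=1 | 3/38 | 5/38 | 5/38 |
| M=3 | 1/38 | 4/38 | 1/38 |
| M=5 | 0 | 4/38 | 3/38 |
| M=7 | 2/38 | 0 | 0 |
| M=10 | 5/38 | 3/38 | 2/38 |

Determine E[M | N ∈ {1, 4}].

P(N ∈ {1, 4}) = 11/19.
Σ M·P over the event = 1·(3/38) + 1·(5/38) + 3·(1/38) + 3·(1/38) + 5·(3/38) + 7·(2/38) + 10·(5/38) + 10·(2/38) = 113/38.
E[M | N ∈ {1, 4}] = (113/38) / (11/19) = 113/22.

113/22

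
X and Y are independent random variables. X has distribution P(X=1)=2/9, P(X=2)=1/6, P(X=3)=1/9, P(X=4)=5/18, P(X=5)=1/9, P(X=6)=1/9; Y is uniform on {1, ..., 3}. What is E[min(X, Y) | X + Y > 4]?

35/17

P(X + Y > 4) = 17/27.
Summing min(X,Y)·P(x,y) over outcomes with X + Y > 4 gives 35/27.
E[min(X, Y) | X + Y > 4] = (35/27) / (17/27) = 35/17.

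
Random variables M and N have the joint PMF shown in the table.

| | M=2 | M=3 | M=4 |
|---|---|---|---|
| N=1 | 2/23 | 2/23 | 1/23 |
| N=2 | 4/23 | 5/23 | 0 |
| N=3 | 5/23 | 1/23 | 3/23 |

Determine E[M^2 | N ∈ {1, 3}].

17/2

P(N ∈ {1, 3}) = 14/23.
Σ M^2·P over the event = 4·(2/23) + 4·(5/23) + 9·(2/23) + 9·(1/23) + 16·(1/23) + 16·(3/23) = 119/23.
E[M^2 | N ∈ {1, 3}] = (119/23) / (14/23) = 17/2.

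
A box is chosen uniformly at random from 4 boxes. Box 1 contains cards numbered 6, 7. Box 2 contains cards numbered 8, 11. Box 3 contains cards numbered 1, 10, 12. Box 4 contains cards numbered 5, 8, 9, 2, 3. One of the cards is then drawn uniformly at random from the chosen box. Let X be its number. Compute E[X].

109/15

E[X | box 1] = (6+7)/2 = 13/2.
E[X | box 2] = (8+11)/2 = 19/2.
E[X | box 3] = (1+10+12)/3 = 23/3.
E[X | box 4] = (5+8+9+2+3)/5 = 27/5.
By the law of total expectation,
E[X] = (1/4)·(13/2) + (1/4)·(19/2) + (1/4)·(23/3) + (1/4)·(27/5) = 109/15.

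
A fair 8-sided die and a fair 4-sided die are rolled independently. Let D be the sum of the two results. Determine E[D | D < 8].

P(D < 8) = 9/16.
Σ over the event: 2·1/32 + 3·1/16 + 4·3/32 + 5·1/8 + 6·1/8 + 7·1/8 = 23/8.
E[D | D < 8] = (23/8) / (9/16) = 46/9.

46/9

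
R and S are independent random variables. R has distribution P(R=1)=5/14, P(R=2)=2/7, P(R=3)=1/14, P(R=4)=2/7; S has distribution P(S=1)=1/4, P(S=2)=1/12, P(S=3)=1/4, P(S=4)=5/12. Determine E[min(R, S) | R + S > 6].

131/37

P(R + S > 6) = 37/168.
Summing min(R,S)·P(x,y) over outcomes with R + S > 6 gives 131/168.
E[min(R, S) | R + S > 6] = (131/168) / (37/168) = 131/37.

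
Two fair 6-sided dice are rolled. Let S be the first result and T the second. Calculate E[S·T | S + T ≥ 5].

71/5

P(S + T ≥ 5) = 5/6.
Summing ST·P(x,y) over outcomes with S + T ≥ 5 gives 71/6.
E[S·T | S + T ≥ 5] = (71/6) / (5/6) = 71/5.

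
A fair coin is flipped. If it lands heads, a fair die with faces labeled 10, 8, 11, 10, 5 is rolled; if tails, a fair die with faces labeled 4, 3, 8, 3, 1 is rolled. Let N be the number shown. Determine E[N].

63/10

E[N | heads] = (10+8+11+10+5)/5 = 44/5.
E[N | tails] = (4+3+8+3+1)/5 = 19/5.
By the law of total expectation,
E[N] = (1/2)·(44/5) + (1/2)·(19/5) = 63/10.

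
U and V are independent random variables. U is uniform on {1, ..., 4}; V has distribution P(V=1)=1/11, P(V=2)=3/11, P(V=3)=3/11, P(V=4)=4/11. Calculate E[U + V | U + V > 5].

47/7

P(U + V > 5) = 21/44.
Summing (U+V)·P(x,y) over outcomes with U + V > 5 gives 141/44.
E[U + V | U + V > 5] = (141/44) / (21/44) = 47/7.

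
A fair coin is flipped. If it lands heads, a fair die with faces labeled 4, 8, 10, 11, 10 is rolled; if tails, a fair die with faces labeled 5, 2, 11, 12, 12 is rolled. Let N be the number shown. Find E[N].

17/2

E[N | heads] = (4+8+10+11+10)/5 = 43/5.
E[N | tails] = (5+2+11+12+12)/5 = 42/5.
By the law of total expectation,
E[N] = (1/2)·(43/5) + (1/2)·(42/5) = 17/2.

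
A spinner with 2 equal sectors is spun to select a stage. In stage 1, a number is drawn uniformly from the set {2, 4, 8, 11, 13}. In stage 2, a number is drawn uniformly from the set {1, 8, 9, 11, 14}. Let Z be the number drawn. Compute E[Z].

E[Z | stage 1] = (2+4+8+11+13)/5 = 38/5.
E[Z | stage 2] = (1+8+9+11+14)/5 = 43/5.
By the law of total expectation,
E[Z] = (1/2)·(38/5) + (1/2)·(43/5) = 81/10.

81/10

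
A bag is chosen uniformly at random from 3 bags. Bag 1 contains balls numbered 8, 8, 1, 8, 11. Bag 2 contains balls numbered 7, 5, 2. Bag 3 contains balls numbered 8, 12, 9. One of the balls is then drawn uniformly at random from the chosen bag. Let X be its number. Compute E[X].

323/45

E[X | bag 1] = (8+8+1+8+11)/5 = 36/5.
E[X | bag 2] = (7+5+2)/3 = 14/3.
E[X | bag 3] = (8+12+9)/3 = 29/3.
By the law of total expectation,
E[X] = (1/3)·(36/5) + (1/3)·(14/3) + (1/3)·(29/3) = 323/45.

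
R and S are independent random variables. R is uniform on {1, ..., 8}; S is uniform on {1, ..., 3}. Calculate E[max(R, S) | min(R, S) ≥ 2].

71/14

P(min(R, S) ≥ 2) = 7/12.
Summing max(R,S)·P(x,y) over outcomes with min(R, S) ≥ 2 gives 71/24.
E[max(R, S) | min(R, S) ≥ 2] = (71/24) / (7/12) = 71/14.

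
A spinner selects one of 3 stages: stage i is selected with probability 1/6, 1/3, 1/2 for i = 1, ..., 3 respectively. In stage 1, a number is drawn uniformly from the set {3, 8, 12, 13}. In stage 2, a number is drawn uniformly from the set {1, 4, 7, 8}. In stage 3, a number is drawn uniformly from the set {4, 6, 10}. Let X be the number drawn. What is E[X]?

E[X | stage 1] = (3+8+12+13)/4 = 9.
E[X | stage 2] = (1+4+7+8)/4 = 5.
E[X | stage 3] = (4+6+10)/3 = 20/3.
E[X] = (1/6)·(9) + (1/3)·(5) + (1/2)·(20/3) = 13/2.

13/2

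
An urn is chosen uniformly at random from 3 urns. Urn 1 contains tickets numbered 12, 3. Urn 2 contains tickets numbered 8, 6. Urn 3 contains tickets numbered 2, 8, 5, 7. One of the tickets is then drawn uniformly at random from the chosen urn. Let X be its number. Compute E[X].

E[X | urn 1] = (12+3)/2 = 15/2.
E[X | urn 2] = (8+6)/2 = 7.
E[X | urn 3] = (2+8+5+7)/4 = 11/2.
E[X] = (1/3)·(15/2) + (1/3)·(7) + (1/3)·(11/2) = 20/3.

20/3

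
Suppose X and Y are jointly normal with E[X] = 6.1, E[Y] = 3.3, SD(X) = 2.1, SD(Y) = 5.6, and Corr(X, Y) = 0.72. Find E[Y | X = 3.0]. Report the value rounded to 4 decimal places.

-2.6520

For a bivariate normal, E[Y | X=x] = μ_Y + ρ·(σ_Y/σ_X)·(x − μ_X).
E[Y | X=3.0] = 3.3 + (0.72)·(5.6/2.1)·(3.0 − (6.1)) = 3.3 + (1.92)·(-3.1) = -2.6520.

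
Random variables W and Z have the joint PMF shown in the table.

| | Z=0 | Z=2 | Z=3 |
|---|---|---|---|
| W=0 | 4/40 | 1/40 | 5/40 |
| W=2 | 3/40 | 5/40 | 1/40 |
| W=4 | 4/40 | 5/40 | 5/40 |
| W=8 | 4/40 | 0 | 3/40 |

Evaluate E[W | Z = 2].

30/11

P(Z = 2) = 11/40.
Summing W·P(W=x,Z=y) over the conditioning event gives 3/4.
E[W | Z = 2] = (3/4) / (11/40) = 30/11.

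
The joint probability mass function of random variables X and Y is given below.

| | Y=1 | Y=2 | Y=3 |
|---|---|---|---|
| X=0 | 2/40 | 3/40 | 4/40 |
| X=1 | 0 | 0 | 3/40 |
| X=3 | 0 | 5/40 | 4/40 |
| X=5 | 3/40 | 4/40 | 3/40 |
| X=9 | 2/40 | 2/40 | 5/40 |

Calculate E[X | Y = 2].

P(Y = 2) = 7/20.
Summing X·P(X=x,Y=y) over the conditioning event gives 53/40.
E[X | Y = 2] = (53/40) / (7/20) = 53/14.

53/14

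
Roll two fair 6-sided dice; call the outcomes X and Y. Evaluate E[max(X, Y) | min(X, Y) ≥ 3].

P(min(X, Y) ≥ 3) = 4/9.
Summing max(X,Y)·P(x,y) over outcomes with min(X, Y) ≥ 3 gives 41/18.
E[max(X, Y) | min(X, Y) ≥ 3] = (41/18) / (4/9) = 41/8.

41/8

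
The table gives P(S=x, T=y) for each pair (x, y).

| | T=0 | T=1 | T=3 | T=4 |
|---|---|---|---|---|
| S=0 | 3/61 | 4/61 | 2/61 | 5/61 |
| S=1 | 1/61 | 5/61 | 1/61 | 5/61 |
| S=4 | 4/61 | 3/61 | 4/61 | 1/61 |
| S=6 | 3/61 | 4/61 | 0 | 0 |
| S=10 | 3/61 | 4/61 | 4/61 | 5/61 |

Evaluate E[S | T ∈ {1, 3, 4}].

P(T ∈ {1, 3, 4}) = 47/61.
Summing S·P(S=x,T=y) over the conditioning event gives 197/61.
E[S | T ∈ {1, 3, 4}] = (197/61) / (47/61) = 197/47.

197/47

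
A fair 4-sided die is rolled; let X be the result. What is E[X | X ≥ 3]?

Given X ≥ 3, X is equally likely to be any of {3, 4}.
E[X | X ≥ 3] = (3 + 4) / 2 = 7/2.

7/2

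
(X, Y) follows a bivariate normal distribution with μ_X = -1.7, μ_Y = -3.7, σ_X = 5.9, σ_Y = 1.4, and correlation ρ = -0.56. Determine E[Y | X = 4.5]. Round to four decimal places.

-4.5239

The regression of Y on X has slope ρ·σ_Y/σ_X and passes through (μ_X, μ_Y).
E[Y | X=4.5] = -3.7 + (-0.56)·(1.4/5.9)·(4.5 − (-1.7)) = -3.7 + (-0.13288)·(6.2) = -4.5239.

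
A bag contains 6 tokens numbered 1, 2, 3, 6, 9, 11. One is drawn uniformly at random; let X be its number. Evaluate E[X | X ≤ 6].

3

P(X ≤ 6) = 2/3.
Σ over the event: 1·1/6 + 2·1/6 + 3·1/6 + 6·1/6 = 2.
E[X | X ≤ 6] = (2) / (2/3) = 3.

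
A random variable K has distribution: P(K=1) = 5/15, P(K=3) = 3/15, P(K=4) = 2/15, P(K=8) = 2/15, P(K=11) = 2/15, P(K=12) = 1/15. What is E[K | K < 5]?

11/5

P(K < 5) = 2/3.
Σ over the event: 1·1/3 + 3·1/5 + 4·2/15 = 22/15.
E[K | K < 5] = (22/15) / (2/3) = 11/5.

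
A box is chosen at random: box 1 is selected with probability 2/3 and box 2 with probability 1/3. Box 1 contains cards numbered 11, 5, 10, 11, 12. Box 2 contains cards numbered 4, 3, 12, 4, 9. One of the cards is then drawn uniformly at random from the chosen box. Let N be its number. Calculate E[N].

E[N | box 1] = (11+5+10+11+12)/5 = 49/5.
E[N | box 2] = (4+3+12+4+9)/5 = 32/5.
By the law of total expectation,
E[N] = (2/3)·(49/5) + (1/3)·(32/5) = 26/3.

26/3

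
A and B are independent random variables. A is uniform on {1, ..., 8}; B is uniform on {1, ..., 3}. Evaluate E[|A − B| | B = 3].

Outcomes with B = 3: (1,3), (2,3), (3,3), (4,3), (5,3), (6,3), (7,3), (8,3), each with probability 1/24.
E[|A − B| | B = 3] = (2 + 1 + 0 + 1 + 2 + 3 + 4 + 5) / 8 = 9/4.

9/4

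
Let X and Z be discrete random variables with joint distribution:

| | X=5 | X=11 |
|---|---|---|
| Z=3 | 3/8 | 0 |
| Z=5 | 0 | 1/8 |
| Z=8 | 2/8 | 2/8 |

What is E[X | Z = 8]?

8

P(Z = 8) = 1/2.
Σ X·P over the event = 5·(2/8) + 11·(2/8) = 4.
E[X | Z = 8] = (4) / (1/2) = 8.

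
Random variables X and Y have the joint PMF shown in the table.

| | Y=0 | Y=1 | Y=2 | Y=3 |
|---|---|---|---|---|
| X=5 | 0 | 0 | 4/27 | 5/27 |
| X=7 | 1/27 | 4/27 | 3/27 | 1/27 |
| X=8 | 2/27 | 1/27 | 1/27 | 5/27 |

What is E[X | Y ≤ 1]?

P(Y ≤ 1) = 8/27.
Σ X·P over the event = 7·(1/27) + 7·(4/27) + 8·(2/27) + 8·(1/27) = 59/27.
E[X | Y ≤ 1] = (59/27) / (8/27) = 59/8.

59/8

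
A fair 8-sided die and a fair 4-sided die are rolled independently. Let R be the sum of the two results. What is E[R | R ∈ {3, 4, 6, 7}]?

P(R ∈ {3, 4, 6, 7}) = 13/32.
Σ over the event: 3·1/16 + 4·3/32 + 6·1/8 + 7·1/8 = 35/16.
E[R | R ∈ {3, 4, 6, 7}] = (35/16) / (13/32) = 70/13.

70/13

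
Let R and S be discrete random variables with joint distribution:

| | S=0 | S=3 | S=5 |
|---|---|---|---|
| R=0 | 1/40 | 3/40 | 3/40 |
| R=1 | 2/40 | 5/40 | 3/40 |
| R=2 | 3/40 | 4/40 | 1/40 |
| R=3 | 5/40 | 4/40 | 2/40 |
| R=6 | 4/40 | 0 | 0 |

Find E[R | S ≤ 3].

72/31

P(S ≤ 3) = 31/40.
Summing R·P(R=x,S=y) over the conditioning event gives 9/5.
E[R | S ≤ 3] = (9/5) / (31/40) = 72/31.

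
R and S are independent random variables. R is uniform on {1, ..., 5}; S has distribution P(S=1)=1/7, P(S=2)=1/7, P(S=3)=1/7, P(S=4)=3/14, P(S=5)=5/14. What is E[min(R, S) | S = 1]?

P(S = 1) = 1/7.
Summing min(R,S)·P(x,y) over outcomes with S = 1 gives 1/7.
E[min(R, S) | S = 1] = (1/7) / (1/7) = 1.

1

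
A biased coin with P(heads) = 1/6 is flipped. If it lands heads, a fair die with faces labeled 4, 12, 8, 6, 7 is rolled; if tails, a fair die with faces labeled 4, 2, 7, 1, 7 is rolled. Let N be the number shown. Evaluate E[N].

E[N | heads] = (4+12+8+6+7)/5 = 37/5.
E[N | tails] = (4+2+7+1+7)/5 = 21/5.
E[N] = (1/6)·(37/5) + (5/6)·(21/5) = 71/15.

71/15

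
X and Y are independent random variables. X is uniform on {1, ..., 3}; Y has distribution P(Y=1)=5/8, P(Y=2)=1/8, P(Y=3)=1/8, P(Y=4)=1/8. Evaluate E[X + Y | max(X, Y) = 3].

40/9

P(max(X, Y) = 3) = 3/8.
Summing (X+Y)·P(x,y) over outcomes with max(X, Y) = 3 gives 5/3.
E[X + Y | max(X, Y) = 3] = (5/3) / (3/8) = 40/9.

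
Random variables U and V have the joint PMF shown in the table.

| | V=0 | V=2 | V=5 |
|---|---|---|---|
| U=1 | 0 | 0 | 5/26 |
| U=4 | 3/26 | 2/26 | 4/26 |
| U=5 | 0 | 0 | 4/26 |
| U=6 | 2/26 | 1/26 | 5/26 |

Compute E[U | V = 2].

P(V = 2) = 3/26.
Σ U·P over the event = 4·(2/26) + 6·(1/26) = 7/13.
E[U | V = 2] = (7/13) / (3/26) = 14/3.

14/3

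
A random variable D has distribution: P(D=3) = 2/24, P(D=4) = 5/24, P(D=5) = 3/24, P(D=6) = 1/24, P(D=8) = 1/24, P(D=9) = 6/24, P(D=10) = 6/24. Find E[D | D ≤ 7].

P(D ≤ 7) = 11/24.
Σ over the event: 3·1/12 + 4·5/24 + 5·1/8 + 6·1/24 = 47/24.
E[D | D ≤ 7] = (47/24) / (11/24) = 47/11.

47/11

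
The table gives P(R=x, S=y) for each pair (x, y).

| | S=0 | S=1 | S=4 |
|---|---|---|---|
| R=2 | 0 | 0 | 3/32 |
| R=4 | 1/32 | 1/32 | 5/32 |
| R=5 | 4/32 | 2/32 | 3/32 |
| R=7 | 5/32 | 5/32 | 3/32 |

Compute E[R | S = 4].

P(S = 4) = 7/16.
Σ R·P over the event = 2·(3/32) + 4·(5/32) + 5·(3/32) + 7·(3/32) = 31/16.
E[R | S = 4] = (31/16) / (7/16) = 31/7.

31/7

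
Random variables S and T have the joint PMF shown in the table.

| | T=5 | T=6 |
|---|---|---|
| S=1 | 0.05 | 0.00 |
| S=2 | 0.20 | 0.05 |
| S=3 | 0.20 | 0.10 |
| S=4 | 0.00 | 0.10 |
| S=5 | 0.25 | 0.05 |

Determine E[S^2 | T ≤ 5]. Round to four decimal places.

12.7143

P(T ≤ 5) = 0.70.
Σ S^2·P over the event = 1·(0.05) + 4·(0.20) + 9·(0.20) + 25·(0.25) = 8.90.
E[S^2 | T ≤ 5] = (8.90) / (0.70) = 12.7143.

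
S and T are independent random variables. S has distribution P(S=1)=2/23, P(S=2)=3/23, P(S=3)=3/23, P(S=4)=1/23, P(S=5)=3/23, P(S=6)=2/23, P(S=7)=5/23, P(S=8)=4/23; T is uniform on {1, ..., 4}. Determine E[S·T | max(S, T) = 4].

9

P(max(S, T) = 4) = 3/23.
Summing ST·P(x,y) over outcomes with max(S, T) = 4 gives 27/23.
E[S·T | max(S, T) = 4] = (27/23) / (3/23) = 9.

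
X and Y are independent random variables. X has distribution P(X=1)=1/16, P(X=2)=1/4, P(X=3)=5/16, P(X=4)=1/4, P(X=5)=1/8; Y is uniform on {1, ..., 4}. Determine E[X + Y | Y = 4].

P(Y = 4) = 1/4.
Summing (X+Y)·P(x,y) over outcomes with Y = 4 gives 57/32.
E[X + Y | Y = 4] = (57/32) / (1/4) = 57/8.

57/8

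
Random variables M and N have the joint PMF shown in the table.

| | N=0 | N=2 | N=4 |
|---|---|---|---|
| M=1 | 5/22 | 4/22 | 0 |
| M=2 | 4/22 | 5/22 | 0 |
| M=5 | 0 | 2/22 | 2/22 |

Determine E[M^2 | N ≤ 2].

P(N ≤ 2) = 10/11.
Σ M^2·P over the event = 1·(5/22) + 1·(4/22) + 4·(4/22) + 4·(5/22) + 25·(2/22) = 95/22.
E[M^2 | N ≤ 2] = (95/22) / (10/11) = 19/4.

19/4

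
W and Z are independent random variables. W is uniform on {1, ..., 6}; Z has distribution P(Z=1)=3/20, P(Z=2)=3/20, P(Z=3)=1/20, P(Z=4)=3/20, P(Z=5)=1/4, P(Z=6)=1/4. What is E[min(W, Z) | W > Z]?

97/41

P(W > Z) = 41/120.
Summing min(W,Z)·P(x,y) over outcomes with W > Z gives 97/120.
E[min(W, Z) | W > Z] = (97/120) / (41/120) = 97/41.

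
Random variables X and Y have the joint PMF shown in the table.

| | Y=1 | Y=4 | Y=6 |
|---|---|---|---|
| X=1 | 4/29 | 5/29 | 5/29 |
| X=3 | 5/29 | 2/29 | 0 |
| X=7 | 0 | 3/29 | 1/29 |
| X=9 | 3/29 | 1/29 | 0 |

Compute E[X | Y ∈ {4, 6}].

53/17

P(Y ∈ {4, 6}) = 17/29.
Σ X·P over the event = 1·(5/29) + 1·(5/29) + 3·(2/29) + 7·(3/29) + 7·(1/29) + 9·(1/29) = 53/29.
E[X | Y ∈ {4, 6}] = (53/29) / (17/29) = 53/17.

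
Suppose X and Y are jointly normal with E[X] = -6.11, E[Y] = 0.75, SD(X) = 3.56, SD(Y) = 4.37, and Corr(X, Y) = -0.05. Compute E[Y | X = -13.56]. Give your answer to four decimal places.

1.2073

E[Y | X=x] = μ_Y + ρ(σ_Y/σ_X)(x − μ_X) for jointly normal variables.
E[Y | X=-13.56] = 0.75 + (-0.05)·(4.37/3.56)·(-13.56 − (-6.11)) = 0.75 + (-0.061376)·(-7.45) = 1.2073.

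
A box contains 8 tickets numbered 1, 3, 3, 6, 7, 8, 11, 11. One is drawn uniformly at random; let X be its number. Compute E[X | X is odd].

P(X is odd) = 3/4.
Σ over the event: 1·1/8 + 3·1/4 + 7·1/8 + 11·1/4 = 9/2.
E[X | X is odd] = (9/2) / (3/4) = 6.

6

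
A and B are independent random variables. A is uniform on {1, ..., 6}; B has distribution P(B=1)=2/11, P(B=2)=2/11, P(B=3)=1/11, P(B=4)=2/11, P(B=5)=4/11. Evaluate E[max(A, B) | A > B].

137/29

P(A > B) = 29/66.
Summing max(A,B)·P(x,y) over outcomes with A > B gives 137/66.
E[max(A, B) | A > B] = (137/66) / (29/66) = 137/29.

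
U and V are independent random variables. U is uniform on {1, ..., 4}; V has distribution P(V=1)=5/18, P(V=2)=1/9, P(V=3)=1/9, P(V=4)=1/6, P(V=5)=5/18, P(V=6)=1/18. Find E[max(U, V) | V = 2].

P(V = 2) = 1/9.
Summing max(U,V)·P(x,y) over outcomes with V = 2 gives 11/36.
E[max(U, V) | V = 2] = (11/36) / (1/9) = 11/4.

11/4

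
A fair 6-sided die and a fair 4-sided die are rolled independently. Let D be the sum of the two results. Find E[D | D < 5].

10/3

P(D < 5) = 1/4.
Σ over the event: 2·1/24 + 3·1/12 + 4·1/8 = 5/6.
E[D | D < 5] = (5/6) / (1/4) = 10/3.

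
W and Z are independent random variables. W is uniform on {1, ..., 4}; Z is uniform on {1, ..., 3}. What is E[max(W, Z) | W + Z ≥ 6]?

P(W + Z ≥ 6) = 1/4.
Summing max(W,Z)·P(x,y) over outcomes with W + Z ≥ 6 gives 11/12.
E[max(W, Z) | W + Z ≥ 6] = (11/12) / (1/4) = 11/3.

11/3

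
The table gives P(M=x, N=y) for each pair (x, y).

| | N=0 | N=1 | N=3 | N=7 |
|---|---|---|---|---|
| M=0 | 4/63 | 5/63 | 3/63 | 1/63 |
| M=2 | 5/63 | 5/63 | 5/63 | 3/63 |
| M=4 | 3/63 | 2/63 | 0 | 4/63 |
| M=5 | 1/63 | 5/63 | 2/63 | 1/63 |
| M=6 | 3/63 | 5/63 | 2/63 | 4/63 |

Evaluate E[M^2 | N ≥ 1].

744/47

P(N ≥ 1) = 47/63.
Summing M^2·P(M=x,N=y) over the conditioning event gives 248/21.
E[M^2 | N ≥ 1] = (248/21) / (47/63) = 744/47.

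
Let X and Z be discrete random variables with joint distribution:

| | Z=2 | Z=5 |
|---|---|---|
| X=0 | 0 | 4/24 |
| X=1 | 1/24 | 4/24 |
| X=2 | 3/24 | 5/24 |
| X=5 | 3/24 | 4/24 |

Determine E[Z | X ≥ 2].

19/5

P(X ≥ 2) = 5/8.
Σ Z·P over the event = 2·(3/24) + 5·(5/24) + 2·(3/24) + 5·(4/24) = 19/8.
E[Z | X ≥ 2] = (19/8) / (5/8) = 19/5.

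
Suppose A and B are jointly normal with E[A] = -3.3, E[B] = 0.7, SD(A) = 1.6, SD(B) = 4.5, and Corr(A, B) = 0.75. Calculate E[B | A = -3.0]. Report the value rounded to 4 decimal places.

The regression of B on A has slope ρ·σ_B/σ_A and passes through (μ_A, μ_B).
E[B | A=-3.0] = 0.7 + (0.75)·(4.5/1.6)·(-3.0 − (-3.3)) = 0.7 + (2.1094)·(0.3) = 1.3328.

1.3328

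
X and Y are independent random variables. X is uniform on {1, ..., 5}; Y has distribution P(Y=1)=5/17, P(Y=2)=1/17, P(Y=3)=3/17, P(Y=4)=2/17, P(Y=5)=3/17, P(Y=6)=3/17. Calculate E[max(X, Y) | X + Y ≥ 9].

P(X + Y ≥ 9) = 1/5.
Summing max(X,Y)·P(x,y) over outcomes with X + Y ≥ 9 gives 94/85.
E[max(X, Y) | X + Y ≥ 9] = (94/85) / (1/5) = 94/17.

94/17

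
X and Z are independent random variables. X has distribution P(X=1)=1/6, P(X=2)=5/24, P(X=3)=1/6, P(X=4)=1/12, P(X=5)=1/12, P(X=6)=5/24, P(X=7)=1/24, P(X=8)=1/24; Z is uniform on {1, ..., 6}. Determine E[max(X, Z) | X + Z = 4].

34/13

P(X + Z = 4) = 13/144.
Summing max(X,Z)·P(x,y) over outcomes with X + Z = 4 gives 17/72.
E[max(X, Z) | X + Z = 4] = (17/72) / (13/144) = 34/13.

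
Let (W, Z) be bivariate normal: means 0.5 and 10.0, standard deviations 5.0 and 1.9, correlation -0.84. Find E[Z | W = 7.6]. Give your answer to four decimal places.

7.7337

For a bivariate normal, E[Z | W=x] = μ_Z + ρ·(σ_Z/σ_W)·(x − μ_W).
E[Z | W=7.6] = 10.0 + (-0.84)·(1.9/5.0)·(7.6 − (0.5)) = 10.0 + (-0.3192)·(7.1) = 7.7337.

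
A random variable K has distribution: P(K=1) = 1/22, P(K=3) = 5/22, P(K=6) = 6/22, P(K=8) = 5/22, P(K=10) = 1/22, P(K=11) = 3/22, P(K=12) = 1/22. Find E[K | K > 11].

12

P(K > 11) = 1/22.
Σ over the event: 12·1/22 = 6/11.
E[K | K > 11] = (6/11) / (1/22) = 12.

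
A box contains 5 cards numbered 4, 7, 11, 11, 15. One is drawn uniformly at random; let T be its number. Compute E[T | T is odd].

P(T is odd) = 4/5.
Σ over the event: 7·1/5 + 11·2/5 + 15·1/5 = 44/5.
E[T | T is odd] = (44/5) / (4/5) = 11.

11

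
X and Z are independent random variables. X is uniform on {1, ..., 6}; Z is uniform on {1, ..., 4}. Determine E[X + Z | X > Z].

P(X > Z) = 7/12.
Summing (X+Z)·P(x,y) over outcomes with X > Z gives 47/12.
E[X + Z | X > Z] = (47/12) / (7/12) = 47/7.

47/7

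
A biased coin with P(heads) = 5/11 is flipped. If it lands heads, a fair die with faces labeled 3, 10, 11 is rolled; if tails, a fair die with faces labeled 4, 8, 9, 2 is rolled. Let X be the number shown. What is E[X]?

149/22

E[X | heads] = (3+10+11)/3 = 8.
E[X | tails] = (4+8+9+2)/4 = 23/4.
E[X] = (5/11)·(8) + (6/11)·(23/4) = 149/22.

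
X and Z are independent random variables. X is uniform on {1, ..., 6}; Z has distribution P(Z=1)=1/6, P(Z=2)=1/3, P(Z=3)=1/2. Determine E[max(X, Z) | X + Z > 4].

57/13

P(X + Z > 4) = 13/18.
Summing max(X,Z)·P(x,y) over outcomes with X + Z > 4 gives 19/6.
E[max(X, Z) | X + Z > 4] = (19/6) / (13/18) = 57/13.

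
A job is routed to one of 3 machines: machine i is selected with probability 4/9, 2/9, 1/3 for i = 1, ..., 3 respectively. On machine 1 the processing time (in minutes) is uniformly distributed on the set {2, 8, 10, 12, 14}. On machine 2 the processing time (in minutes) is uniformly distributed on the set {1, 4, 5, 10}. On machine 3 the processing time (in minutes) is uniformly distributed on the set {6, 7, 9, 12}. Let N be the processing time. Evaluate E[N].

E[N | machine 1] = (2+8+10+12+14)/5 = 46/5.
E[N | machine 2] = (1+4+5+10)/4 = 5.
E[N | machine 3] = (6+7+9+12)/4 = 17/2.
By the law of total expectation,
E[N] = (4/9)·(46/5) + (2/9)·(5) + (1/3)·(17/2) = 241/30.

241/30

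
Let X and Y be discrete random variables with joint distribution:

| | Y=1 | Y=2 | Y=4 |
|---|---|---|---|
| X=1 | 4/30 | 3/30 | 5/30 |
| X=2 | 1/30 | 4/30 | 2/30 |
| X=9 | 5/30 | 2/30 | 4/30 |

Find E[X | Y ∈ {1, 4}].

32/7

P(Y ∈ {1, 4}) = 7/10.
Summing X·P(X=x,Y=y) over the conditioning event gives 16/5.
E[X | Y ∈ {1, 4}] = (16/5) / (7/10) = 32/7.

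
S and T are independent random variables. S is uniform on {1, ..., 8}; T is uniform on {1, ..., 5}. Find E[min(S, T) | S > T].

13/5

P(S > T) = 5/8.
Summing min(S,T)·P(x,y) over outcomes with S > T gives 13/8.
E[min(S, T) | S > T] = (13/8) / (5/8) = 13/5.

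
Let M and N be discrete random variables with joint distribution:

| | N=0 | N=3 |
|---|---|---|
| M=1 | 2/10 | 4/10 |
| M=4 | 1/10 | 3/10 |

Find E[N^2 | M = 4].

27/4

P(M = 4) = 2/5.
Σ N^2·P over the event = 0·(1/10) + 9·(3/10) = 27/10.
E[N^2 | M = 4] = (27/10) / (2/5) = 27/4.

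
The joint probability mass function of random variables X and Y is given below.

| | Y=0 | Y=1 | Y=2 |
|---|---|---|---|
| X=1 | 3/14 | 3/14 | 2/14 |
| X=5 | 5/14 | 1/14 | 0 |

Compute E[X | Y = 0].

7/2

P(Y = 0) = 4/7.
Σ X·P over the event = 1·(3/14) + 5·(5/14) = 2.
E[X | Y = 0] = (2) / (4/7) = 7/2.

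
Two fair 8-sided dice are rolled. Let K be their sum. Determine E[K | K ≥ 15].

46/3

P(K ≥ 15) = 3/64.
Σ over the event: 15·1/32 + 16·1/64 = 23/32.
E[K | K ≥ 15] = (23/32) / (3/64) = 46/3.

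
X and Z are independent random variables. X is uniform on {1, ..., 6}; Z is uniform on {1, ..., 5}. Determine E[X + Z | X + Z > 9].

31/3

Outcomes with X + Z > 9: (5,5), (6,4), (6,5), each with probability 1/30.
E[X + Z | X + Z > 9] = (10 + 10 + 11) / 3 = 31/3.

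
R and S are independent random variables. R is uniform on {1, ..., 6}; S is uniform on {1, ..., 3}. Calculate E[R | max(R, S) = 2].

P(max(R, S) = 2) = 1/6.
Summing R·P(x,y) over outcomes with max(R, S) = 2 gives 5/18.
E[R | max(R, S) = 2] = (5/18) / (1/6) = 5/3.

5/3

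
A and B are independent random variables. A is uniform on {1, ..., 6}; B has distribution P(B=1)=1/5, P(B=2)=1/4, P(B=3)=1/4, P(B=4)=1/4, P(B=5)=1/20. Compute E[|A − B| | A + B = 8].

P(A + B = 8) = 2/15.
Summing |A−B|·P(x,y) over outcomes with A + B = 8 gives 4/15.
E[|A − B| | A + B = 8] = (4/15) / (2/15) = 2.

2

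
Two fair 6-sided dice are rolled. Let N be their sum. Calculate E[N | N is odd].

P(N is odd) = 1/2.
Σ over the event: 3·1/18 + 5·1/9 + 7·1/6 + 9·1/9 + 11·1/18 = 7/2.
E[N | N is odd] = (7/2) / (1/2) = 7.

7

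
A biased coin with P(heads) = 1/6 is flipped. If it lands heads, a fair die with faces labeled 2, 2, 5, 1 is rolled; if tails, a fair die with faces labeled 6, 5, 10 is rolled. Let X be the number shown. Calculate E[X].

E[X | heads] = (2+2+5+1)/4 = 5/2.
E[X | tails] = (6+5+10)/3 = 7.
E[X] = (1/6)·(5/2) + (5/6)·(7) = 25/4.

25/4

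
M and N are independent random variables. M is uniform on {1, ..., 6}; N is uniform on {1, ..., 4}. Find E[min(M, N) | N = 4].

3

Outcomes with N = 4: (1,4), (2,4), (3,4), (4,4), (5,4), (6,4), each with probability 1/24.
E[min(M, N) | N = 4] = (1 + 2 + 3 + 4 + 4 + 4) / 6 = 3.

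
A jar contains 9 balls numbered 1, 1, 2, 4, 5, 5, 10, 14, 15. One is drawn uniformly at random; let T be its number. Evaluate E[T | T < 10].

P(T < 10) = 2/3.
Σ over the event: 1·2/9 + 2·1/9 + 4·1/9 + 5·2/9 = 2.
E[T | T < 10] = (2) / (2/3) = 3.

3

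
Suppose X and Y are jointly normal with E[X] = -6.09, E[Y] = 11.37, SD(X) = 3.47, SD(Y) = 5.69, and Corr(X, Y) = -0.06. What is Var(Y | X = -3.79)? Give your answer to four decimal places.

32.2595

Var(Y | X=x) = (1 − ρ²)·σ_Y².
Var(Y | X=-3.79) = (5.69)²·(1 − (-0.06)²) = 32.3761·0.9964 = 32.2595.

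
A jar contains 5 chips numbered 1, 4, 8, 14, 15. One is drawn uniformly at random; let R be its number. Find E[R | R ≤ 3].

1

P(R ≤ 3) = 1/5.
Σ over the event: 1·1/5 = 1/5.
E[R | R ≤ 3] = (1/5) / (1/5) = 1.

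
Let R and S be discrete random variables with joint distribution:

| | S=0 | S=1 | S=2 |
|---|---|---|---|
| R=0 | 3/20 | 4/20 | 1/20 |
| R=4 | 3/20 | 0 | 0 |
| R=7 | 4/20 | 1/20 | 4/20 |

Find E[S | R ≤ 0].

3/4

P(R ≤ 0) = 2/5.
Σ S·P over the event = 0·(3/20) + 1·(4/20) + 2·(1/20) = 3/10.
E[S | R ≤ 0] = (3/10) / (2/5) = 3/4.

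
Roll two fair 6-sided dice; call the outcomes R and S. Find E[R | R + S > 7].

P(R + S > 7) = 5/12.
Summing R·P(x,y) over outcomes with R + S > 7 gives 35/18.
E[R | R + S > 7] = (35/18) / (5/12) = 14/3.

14/3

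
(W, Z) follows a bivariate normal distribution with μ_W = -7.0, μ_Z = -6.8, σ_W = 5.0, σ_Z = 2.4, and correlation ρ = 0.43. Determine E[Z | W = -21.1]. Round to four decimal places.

-9.7102

For a bivariate normal, E[Z | W=x] = μ_Z + ρ·(σ_Z/σ_W)·(x − μ_W).
E[Z | W=-21.1] = -6.8 + (0.43)·(2.4/5.0)·(-21.1 − (-7.0)) = -6.8 + (0.2064)·(-14.1) = -9.7102.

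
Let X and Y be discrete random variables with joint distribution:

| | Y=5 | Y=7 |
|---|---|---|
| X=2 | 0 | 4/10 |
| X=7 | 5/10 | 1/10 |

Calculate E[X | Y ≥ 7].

3

P(Y ≥ 7) = 1/2.
Summing X·P(X=x,Y=y) over the conditioning event gives 3/2.
E[X | Y ≥ 7] = (3/2) / (1/2) = 3.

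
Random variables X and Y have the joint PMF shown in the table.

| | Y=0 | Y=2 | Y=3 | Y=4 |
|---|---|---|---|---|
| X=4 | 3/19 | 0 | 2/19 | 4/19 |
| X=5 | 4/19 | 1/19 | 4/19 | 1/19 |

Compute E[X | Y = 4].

P(Y = 4) = 5/19.
Σ X·P over the event = 4·(4/19) + 5·(1/19) = 21/19.
E[X | Y = 4] = (21/19) / (5/19) = 21/5.

21/5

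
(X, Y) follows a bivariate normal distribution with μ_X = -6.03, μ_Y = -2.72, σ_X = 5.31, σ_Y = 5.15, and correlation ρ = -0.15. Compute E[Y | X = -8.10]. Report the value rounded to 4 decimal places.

-2.4189

E[Y | X=x] = μ_Y + ρ(σ_Y/σ_X)(x − μ_X) for jointly normal variables.
E[Y | X=-8.10] = -2.72 + (-0.15)·(5.15/5.31)·(-8.10 − (-6.03)) = -2.72 + (-0.14548)·(-2.07) = -2.4189.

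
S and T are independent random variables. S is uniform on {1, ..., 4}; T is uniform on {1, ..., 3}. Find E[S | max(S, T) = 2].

5/3

Outcomes with max(S, T) = 2: (1,2), (2,1), (2,2), each with probability 1/12.
E[S | max(S, T) = 2] = (1 + 2 + 2) / 3 = 5/3.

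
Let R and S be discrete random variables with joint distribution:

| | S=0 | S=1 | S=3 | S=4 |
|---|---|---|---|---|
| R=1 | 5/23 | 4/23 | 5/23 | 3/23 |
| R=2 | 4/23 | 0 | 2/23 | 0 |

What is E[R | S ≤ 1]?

P(S ≤ 1) = 13/23.
Σ R·P over the event = 1·(5/23) + 1·(4/23) + 2·(4/23) = 17/23.
E[R | S ≤ 1] = (17/23) / (13/23) = 17/13.

17/13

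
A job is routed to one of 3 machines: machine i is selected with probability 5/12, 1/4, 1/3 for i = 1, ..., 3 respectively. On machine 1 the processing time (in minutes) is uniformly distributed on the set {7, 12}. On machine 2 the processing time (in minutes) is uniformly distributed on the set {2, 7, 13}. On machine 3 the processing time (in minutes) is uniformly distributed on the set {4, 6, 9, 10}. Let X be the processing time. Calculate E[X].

E[X | machine 1] = (7+12)/2 = 19/2.
E[X | machine 2] = (2+7+13)/3 = 22/3.
E[X | machine 3] = (4+6+9+10)/4 = 29/4.
By the law of total expectation,
E[X] = (5/12)·(19/2) + (1/4)·(22/3) + (1/3)·(29/4) = 197/24.

197/24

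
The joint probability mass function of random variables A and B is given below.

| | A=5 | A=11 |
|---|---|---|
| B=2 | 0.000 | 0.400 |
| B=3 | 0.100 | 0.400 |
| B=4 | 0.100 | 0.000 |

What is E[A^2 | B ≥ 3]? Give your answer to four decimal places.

89.0000

P(B ≥ 3) = 0.600.
Σ A^2·P over the event = 25·(0.100) + 25·(0.100) + 121·(0.400) = 53.400.
E[A^2 | B ≥ 3] = (53.400) / (0.600) = 89.0000.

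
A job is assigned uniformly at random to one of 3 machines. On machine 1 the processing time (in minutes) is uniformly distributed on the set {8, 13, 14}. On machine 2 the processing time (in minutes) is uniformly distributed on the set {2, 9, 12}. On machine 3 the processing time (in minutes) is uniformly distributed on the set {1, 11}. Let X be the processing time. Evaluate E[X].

76/9

E[X | machine 1] = (8+13+14)/3 = 35/3.
E[X | machine 2] = (2+9+12)/3 = 23/3.
E[X | machine 3] = (1+11)/2 = 6.
By the law of total expectation,
E[X] = (1/3)·(35/3) + (1/3)·(23/3) + (1/3)·(6) = 76/9.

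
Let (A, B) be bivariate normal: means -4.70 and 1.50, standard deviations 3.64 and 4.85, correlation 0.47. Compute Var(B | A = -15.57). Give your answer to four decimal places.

18.3264

For a bivariate normal, Var(B | A=x) = σ_B²(1 − ρ²).
Var(B | A=-15.57) = (4.85)²·(1 − (0.47)²) = 23.5225·0.7791 = 18.3264.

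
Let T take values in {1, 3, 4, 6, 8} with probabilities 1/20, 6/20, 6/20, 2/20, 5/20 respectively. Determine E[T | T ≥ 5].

52/7

P(T ≥ 5) = 7/20.
Σ over the event: 6·1/10 + 8·1/4 = 13/5.
E[T | T ≥ 5] = (13/5) / (7/20) = 52/7.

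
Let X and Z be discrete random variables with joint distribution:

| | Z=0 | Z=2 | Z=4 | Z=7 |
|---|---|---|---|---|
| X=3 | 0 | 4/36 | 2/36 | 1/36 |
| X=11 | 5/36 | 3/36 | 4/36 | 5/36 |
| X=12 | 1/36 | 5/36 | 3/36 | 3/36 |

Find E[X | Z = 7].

P(Z = 7) = 1/4.
Σ X·P over the event = 3·(1/36) + 11·(5/36) + 12·(3/36) = 47/18.
E[X | Z = 7] = (47/18) / (1/4) = 94/9.

94/9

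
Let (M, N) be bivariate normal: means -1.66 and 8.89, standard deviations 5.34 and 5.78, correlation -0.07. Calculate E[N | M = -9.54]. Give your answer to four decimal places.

9.4871

The regression of N on M has slope ρ·σ_N/σ_M and passes through (μ_M, μ_N).
E[N | M=-9.54] = 8.89 + (-0.07)·(5.78/5.34)·(-9.54 − (-1.66)) = 8.89 + (-0.075768)·(-7.88) = 9.4871.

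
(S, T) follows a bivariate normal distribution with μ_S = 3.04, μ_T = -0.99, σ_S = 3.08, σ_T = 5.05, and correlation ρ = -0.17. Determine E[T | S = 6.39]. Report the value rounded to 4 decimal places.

-1.9238

The regression of T on S has slope ρ·σ_T/σ_S and passes through (μ_S, μ_T).
E[T | S=6.39] = -0.99 + (-0.17)·(5.05/3.08)·(6.39 − (3.04)) = -0.99 + (-0.278734)·(3.35) = -1.9238.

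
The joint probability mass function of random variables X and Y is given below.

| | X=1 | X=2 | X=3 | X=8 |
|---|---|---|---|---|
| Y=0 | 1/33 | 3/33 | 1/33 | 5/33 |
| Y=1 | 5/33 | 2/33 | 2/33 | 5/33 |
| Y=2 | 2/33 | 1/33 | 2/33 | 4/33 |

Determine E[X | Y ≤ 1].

P(Y ≤ 1) = 8/11.
Σ X·P over the event = 1·(1/33) + 1·(5/33) + 2·(3/33) + 2·(2/33) + 3·(1/33) + 3·(2/33) + 8·(5/33) + 8·(5/33) = 35/11.
E[X | Y ≤ 1] = (35/11) / (8/11) = 35/8.

35/8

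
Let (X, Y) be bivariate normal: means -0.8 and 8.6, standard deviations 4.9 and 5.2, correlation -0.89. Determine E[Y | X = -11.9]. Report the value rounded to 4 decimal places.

19.0838

For a bivariate normal, E[Y | X=x] = μ_Y + ρ·(σ_Y/σ_X)·(x − μ_X).
E[Y | X=-11.9] = 8.6 + (-0.89)·(5.2/4.9)·(-11.9 − (-0.8)) = 8.6 + (-0.94449)·(-11.1) = 19.0838.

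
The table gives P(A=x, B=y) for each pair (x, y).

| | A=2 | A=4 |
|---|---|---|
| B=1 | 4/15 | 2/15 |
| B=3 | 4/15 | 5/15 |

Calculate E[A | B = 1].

8/3

P(B = 1) = 2/5.
Σ A·P over the event = 2·(4/15) + 4·(2/15) = 16/15.
E[A | B = 1] = (16/15) / (2/5) = 8/3.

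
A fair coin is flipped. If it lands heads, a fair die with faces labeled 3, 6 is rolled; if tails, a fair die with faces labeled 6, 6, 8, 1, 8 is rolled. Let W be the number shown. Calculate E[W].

103/20

E[W | heads] = (3+6)/2 = 9/2.
E[W | tails] = (6+6+8+1+8)/5 = 29/5.
E[W] = (1/2)·(9/2) + (1/2)·(29/5) = 103/20.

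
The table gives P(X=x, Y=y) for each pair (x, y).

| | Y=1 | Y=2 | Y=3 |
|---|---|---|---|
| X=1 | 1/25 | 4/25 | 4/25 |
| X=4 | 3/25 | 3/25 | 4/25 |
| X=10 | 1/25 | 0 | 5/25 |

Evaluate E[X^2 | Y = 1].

149/5

P(Y = 1) = 1/5.
Σ X^2·P over the event = 1·(1/25) + 16·(3/25) + 100·(1/25) = 149/25.
E[X^2 | Y = 1] = (149/25) / (1/5) = 149/5.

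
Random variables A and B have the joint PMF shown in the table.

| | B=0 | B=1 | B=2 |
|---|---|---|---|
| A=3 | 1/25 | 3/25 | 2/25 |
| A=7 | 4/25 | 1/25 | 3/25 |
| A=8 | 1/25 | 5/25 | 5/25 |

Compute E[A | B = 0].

P(B = 0) = 6/25.
Σ A·P over the event = 3·(1/25) + 7·(4/25) + 8·(1/25) = 39/25.
E[A | B = 0] = (39/25) / (6/25) = 13/2.

13/2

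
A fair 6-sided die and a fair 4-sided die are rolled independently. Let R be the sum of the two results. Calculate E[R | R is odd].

P(R is odd) = 1/2.
Σ over the event: 3·1/12 + 5·1/6 + 7·1/6 + 9·1/12 = 3.
E[R | R is odd] = (3) / (1/2) = 6.

6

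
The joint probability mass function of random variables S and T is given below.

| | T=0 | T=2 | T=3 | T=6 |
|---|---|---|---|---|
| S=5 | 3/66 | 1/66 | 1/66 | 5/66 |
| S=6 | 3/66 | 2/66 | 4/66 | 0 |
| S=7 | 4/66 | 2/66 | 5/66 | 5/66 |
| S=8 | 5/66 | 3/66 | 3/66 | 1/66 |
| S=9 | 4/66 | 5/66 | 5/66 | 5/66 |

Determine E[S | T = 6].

P(T = 6) = 8/33.
Σ S·P over the event = 5·(5/66) + 7·(5/66) + 8·(1/66) + 9·(5/66) = 113/66.
E[S | T = 6] = (113/66) / (8/33) = 113/16.

113/16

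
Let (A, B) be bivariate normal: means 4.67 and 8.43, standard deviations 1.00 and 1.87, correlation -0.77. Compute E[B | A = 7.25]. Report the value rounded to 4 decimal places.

4.7151

The regression of B on A has slope ρ·σ_B/σ_A and passes through (μ_A, μ_B).
E[B | A=7.25] = 8.43 + (-0.77)·(1.87/1.00)·(7.25 − (4.67)) = 8.43 + (-1.4399)·(2.58) = 4.7151.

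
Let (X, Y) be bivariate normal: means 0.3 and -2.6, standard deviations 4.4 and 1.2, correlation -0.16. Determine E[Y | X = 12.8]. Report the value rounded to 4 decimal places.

E[Y | X=x] = μ_Y + ρ(σ_Y/σ_X)(x − μ_X) for jointly normal variables.
E[Y | X=12.8] = -2.6 + (-0.16)·(1.2/4.4)·(12.8 − (0.3)) = -2.6 + (-0.043636)·(12.5) = -3.1455.

-3.1455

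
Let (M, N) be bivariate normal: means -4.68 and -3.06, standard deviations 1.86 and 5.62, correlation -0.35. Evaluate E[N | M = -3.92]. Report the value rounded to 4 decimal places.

E[N | M=x] = μ_N + ρ(σ_N/σ_M)(x − μ_M) for jointly normal variables.
E[N | M=-3.92] = -3.06 + (-0.35)·(5.62/1.86)·(-3.92 − (-4.68)) = -3.06 + (-1.0575)·(0.76) = -3.8637.

-3.8637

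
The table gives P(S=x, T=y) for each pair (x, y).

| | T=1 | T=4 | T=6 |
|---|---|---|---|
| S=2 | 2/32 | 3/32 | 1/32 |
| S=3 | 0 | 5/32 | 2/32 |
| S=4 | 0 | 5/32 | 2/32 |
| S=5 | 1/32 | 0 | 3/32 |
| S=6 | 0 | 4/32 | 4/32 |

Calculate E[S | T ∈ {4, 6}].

P(T ∈ {4, 6}) = 29/32.
Summing S·P(S=x,T=y) over the conditioning event gives 15/4.
E[S | T ∈ {4, 6}] = (15/4) / (29/32) = 120/29.

120/29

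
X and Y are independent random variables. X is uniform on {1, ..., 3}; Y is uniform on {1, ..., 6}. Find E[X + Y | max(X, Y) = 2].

10/3

Outcomes with max(X, Y) = 2: (1,2), (2,1), (2,2), each with probability 1/18.
E[X + Y | max(X, Y) = 2] = (3 + 3 + 4) / 3 = 10/3.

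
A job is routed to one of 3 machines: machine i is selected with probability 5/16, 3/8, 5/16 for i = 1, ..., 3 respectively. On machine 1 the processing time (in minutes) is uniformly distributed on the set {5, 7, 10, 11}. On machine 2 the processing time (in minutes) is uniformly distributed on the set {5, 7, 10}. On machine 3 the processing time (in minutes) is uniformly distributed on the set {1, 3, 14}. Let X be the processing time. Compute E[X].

E[X | machine 1] = (5+7+10+11)/4 = 33/4.
E[X | machine 2] = (5+7+10)/3 = 22/3.
E[X | machine 3] = (1+3+14)/3 = 6.
By the law of total expectation,
E[X] = (5/16)·(33/4) + (3/8)·(22/3) + (5/16)·(6) = 461/64.

461/64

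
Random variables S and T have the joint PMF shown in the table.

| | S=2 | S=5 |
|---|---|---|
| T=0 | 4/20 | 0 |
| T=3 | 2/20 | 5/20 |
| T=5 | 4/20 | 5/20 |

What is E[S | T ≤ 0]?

P(T ≤ 0) = 1/5.
Σ S·P over the event = 2·(4/20) = 2/5.
E[S | T ≤ 0] = (2/5) / (1/5) = 2.

2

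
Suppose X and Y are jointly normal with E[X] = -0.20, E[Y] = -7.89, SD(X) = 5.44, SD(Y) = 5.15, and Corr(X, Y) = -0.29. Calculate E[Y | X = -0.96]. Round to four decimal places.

-7.6813

The regression of Y on X has slope ρ·σ_Y/σ_X and passes through (μ_X, μ_Y).
E[Y | X=-0.96] = -7.89 + (-0.29)·(5.15/5.44)·(-0.96 − (-0.20)) = -7.89 + (-0.27454)·(-0.76) = -7.6813.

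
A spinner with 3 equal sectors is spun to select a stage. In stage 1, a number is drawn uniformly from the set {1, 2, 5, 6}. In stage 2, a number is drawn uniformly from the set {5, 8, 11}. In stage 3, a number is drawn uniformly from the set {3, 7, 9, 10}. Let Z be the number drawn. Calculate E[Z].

E[Z | stage 1] = (1+2+5+6)/4 = 7/2.
E[Z | stage 2] = (5+8+11)/3 = 8.
E[Z | stage 3] = (3+7+9+10)/4 = 29/4.
By the law of total expectation,
E[Z] = (1/3)·(7/2) + (1/3)·(8) + (1/3)·(29/4) = 25/4.

25/4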